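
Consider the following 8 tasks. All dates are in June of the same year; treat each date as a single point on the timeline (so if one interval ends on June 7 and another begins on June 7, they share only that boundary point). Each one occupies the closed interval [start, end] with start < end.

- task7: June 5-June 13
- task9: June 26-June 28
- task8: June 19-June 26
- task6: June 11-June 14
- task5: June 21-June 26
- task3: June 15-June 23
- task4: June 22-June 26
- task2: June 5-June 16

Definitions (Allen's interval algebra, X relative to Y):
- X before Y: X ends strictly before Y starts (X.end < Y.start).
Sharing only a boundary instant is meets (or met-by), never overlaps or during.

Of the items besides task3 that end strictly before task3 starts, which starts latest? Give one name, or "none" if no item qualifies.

Target task3 = [June 15, June 23].
task2 [June 5, June 16] → overlaps → excluded.
task4 [June 22, June 26] → overlapped-by → excluded.
task5 [June 21, June 26] → overlapped-by → excluded.
task6 [June 11, June 14] → before → candidate.
task7 [June 5, June 13] → before → candidate.
task8 [June 19, June 26] → overlapped-by → excluded.
task9 [June 26, June 28] → after → excluded.
Among candidates, latest start is June 11 → task6.

task6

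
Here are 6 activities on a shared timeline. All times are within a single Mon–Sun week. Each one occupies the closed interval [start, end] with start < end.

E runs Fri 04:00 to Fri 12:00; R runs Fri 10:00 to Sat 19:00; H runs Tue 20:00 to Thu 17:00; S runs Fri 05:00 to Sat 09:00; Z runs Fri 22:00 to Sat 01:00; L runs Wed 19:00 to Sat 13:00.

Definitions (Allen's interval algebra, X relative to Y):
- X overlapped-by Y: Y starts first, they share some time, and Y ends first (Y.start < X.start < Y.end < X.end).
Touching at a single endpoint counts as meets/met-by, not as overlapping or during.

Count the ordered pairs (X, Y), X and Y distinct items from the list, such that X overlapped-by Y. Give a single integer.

Checking all 30 ordered pairs for relation 'overlapped-by'; matching pairs in alphabetical order:
(L, H): L overlapped-by H ✓
(R, E): R overlapped-by E ✓
(R, L): R overlapped-by L ✓
(R, S): R overlapped-by S ✓
(S, E): S overlapped-by E ✓
Count: 5.

5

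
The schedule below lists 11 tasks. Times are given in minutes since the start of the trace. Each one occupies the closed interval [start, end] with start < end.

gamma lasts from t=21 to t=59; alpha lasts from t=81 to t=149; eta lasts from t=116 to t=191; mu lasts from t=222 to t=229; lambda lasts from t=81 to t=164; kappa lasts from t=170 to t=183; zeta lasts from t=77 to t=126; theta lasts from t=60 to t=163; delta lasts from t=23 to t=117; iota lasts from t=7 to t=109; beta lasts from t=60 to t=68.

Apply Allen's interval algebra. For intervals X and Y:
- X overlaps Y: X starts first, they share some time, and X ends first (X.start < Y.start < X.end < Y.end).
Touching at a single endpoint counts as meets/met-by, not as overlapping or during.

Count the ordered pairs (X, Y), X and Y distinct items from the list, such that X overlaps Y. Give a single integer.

Checking all 110 ordered pairs for relation 'overlaps'; matching pairs in alphabetical order:
(alpha, eta): alpha overlaps eta ✓
(delta, alpha): delta overlaps alpha ✓
(delta, eta): delta overlaps eta ✓
(delta, lambda): delta overlaps lambda ✓
(delta, theta): delta overlaps theta ✓
(delta, zeta): delta overlaps zeta ✓
(gamma, delta): gamma overlaps delta ✓
(iota, alpha): iota overlaps alpha ✓
(iota, delta): iota overlaps delta ✓
(iota, lambda): iota overlaps lambda ✓
(iota, theta): iota overlaps theta ✓
(iota, zeta): iota overlaps zeta ✓
(lambda, eta): lambda overlaps eta ✓
(theta, eta): theta overlaps eta ✓
(theta, lambda): theta overlaps lambda ✓
(zeta, alpha): zeta overlaps alpha ✓
(zeta, eta): zeta overlaps eta ✓
(zeta, lambda): zeta overlaps lambda ✓
Count: 18.

18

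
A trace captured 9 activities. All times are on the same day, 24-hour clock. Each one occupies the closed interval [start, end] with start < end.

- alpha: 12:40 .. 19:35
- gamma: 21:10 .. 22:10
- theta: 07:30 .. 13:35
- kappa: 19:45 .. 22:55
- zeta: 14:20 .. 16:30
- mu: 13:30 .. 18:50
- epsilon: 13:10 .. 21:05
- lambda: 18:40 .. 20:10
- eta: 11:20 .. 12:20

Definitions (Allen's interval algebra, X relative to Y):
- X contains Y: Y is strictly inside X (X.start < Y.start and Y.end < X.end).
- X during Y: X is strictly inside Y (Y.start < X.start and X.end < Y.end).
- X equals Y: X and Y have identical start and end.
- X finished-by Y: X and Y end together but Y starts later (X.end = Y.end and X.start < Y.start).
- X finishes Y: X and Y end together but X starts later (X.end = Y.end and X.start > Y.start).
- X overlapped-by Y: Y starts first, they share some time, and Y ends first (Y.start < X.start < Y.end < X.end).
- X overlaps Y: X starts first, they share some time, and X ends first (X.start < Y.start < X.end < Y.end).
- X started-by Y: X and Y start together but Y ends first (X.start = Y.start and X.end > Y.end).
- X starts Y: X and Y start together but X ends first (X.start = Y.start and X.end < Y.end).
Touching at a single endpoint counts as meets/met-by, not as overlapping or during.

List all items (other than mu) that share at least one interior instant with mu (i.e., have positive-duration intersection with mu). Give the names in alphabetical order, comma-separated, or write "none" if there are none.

Target mu = [13:30, 18:50].
alpha [12:40, 19:35] → contains → yes.
epsilon [13:10, 21:05] → contains → yes.
eta [11:20, 12:20] → before → no.
gamma [21:10, 22:10] → after → no.
kappa [19:45, 22:55] → after → no.
lambda [18:40, 20:10] → overlapped-by → yes.
theta [07:30, 13:35] → overlaps → yes.
zeta [14:20, 16:30] → during → yes.
Result: alpha, epsilon, lambda, theta, zeta.

alpha, epsilon, lambda, theta, zeta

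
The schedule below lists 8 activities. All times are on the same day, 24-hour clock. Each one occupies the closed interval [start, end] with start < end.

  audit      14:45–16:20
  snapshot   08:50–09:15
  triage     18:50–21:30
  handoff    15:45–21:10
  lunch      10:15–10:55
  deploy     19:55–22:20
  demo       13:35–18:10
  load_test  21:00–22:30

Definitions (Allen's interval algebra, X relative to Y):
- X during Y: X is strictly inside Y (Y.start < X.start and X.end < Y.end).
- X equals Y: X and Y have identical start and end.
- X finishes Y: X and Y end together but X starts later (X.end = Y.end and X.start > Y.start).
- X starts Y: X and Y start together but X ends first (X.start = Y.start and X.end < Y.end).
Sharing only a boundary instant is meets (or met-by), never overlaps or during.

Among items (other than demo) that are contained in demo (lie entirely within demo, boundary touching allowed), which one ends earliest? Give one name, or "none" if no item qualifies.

audit

Target demo = [13:35, 18:10].
audit [14:45, 16:20] → during → candidate.
deploy [19:55, 22:20] → after → excluded.
handoff [15:45, 21:10] → overlapped-by → excluded.
load_test [21:00, 22:30] → after → excluded.
lunch [10:15, 10:55] → before → excluded.
snapshot [08:50, 09:15] → before → excluded.
triage [18:50, 21:30] → after → excluded.
Among candidates, earliest end is 16:20 → audit.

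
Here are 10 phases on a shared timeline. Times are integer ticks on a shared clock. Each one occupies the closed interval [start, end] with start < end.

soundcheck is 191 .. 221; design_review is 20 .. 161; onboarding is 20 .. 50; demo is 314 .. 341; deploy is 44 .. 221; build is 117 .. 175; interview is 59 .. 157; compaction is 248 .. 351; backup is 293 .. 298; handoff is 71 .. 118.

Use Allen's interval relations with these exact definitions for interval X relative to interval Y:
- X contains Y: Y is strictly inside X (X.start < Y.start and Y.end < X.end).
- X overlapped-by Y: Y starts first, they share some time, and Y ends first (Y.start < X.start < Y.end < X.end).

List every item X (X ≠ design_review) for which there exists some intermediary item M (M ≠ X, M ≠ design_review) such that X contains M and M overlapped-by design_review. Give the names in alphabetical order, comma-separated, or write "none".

deploy

Target design_review = [20, 161].
Intermediaries M with M overlapped-by design_review: build, deploy.
Via build — items with X contains build: deploy.
Via deploy — items with X contains deploy: none.
Union: deploy.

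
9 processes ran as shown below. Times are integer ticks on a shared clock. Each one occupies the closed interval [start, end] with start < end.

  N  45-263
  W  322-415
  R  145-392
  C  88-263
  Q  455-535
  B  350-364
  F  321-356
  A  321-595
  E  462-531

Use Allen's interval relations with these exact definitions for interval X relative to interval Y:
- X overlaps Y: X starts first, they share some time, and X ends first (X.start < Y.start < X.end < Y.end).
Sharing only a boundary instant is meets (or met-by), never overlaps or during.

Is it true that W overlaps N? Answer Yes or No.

W = [322, 415], N = [45, 263].
Actual relation of W to N: after.
Asked whether 'overlaps' holds → No.

No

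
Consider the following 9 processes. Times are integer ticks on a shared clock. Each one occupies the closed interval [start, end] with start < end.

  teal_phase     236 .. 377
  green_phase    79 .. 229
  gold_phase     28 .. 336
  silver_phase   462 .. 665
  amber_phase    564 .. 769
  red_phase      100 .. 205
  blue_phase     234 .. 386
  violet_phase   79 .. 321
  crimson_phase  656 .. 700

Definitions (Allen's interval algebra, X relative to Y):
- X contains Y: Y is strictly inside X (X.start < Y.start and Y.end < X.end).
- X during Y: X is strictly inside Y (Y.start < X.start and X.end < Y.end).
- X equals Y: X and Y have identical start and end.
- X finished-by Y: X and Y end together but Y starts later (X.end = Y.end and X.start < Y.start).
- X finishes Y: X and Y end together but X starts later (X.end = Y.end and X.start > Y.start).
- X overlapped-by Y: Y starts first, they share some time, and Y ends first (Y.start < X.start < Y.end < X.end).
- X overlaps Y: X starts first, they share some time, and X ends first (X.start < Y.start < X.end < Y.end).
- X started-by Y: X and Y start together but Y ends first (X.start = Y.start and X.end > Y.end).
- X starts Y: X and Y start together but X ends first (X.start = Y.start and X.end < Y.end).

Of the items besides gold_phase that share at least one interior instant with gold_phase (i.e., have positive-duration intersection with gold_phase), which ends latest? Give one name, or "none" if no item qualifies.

Target gold_phase = [28, 336].
amber_phase [564, 769] → after → excluded.
blue_phase [234, 386] → overlapped-by → candidate.
crimson_phase [656, 700] → after → excluded.
green_phase [79, 229] → during → candidate.
red_phase [100, 205] → during → candidate.
silver_phase [462, 665] → after → excluded.
teal_phase [236, 377] → overlapped-by → candidate.
violet_phase [79, 321] → during → candidate.
Among candidates, latest end is 386 → blue_phase.

blue_phase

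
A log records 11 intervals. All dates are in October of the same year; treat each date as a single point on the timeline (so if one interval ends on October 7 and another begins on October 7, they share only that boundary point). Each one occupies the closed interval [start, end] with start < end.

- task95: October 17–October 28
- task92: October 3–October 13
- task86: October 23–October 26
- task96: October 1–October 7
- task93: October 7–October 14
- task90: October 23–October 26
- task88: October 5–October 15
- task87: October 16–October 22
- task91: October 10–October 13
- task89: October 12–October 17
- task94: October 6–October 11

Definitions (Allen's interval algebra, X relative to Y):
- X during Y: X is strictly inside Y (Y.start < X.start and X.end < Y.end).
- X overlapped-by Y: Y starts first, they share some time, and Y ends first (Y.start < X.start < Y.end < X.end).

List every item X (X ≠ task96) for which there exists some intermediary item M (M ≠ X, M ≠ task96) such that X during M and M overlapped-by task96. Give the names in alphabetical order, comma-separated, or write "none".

task91, task93, task94

Target task96 = [October 1, October 7].
Intermediaries M with M overlapped-by task96: task88, task92, task94.
Via task88 — items with X during task88: task91, task93, task94.
Via task92 — items with X during task92: task94.
Via task94 — items with X during task94: none.
Union: task91, task93, task94.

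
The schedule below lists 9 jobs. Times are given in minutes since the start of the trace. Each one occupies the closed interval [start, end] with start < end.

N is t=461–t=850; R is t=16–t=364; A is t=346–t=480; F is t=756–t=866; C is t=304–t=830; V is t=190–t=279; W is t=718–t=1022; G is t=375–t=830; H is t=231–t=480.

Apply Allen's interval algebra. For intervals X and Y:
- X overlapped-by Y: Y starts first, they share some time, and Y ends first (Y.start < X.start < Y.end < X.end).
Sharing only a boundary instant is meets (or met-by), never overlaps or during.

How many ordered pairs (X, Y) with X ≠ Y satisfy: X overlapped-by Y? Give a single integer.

17

Checking all 72 ordered pairs for relation 'overlapped-by'; matching pairs in alphabetical order:
(A, R): A overlapped-by R ✓
(C, H): C overlapped-by H ✓
(C, R): C overlapped-by R ✓
(F, C): F overlapped-by C ✓
(F, G): F overlapped-by G ✓
(F, N): F overlapped-by N ✓
(G, A): G overlapped-by A ✓
(G, H): G overlapped-by H ✓
(H, R): H overlapped-by R ✓
(H, V): H overlapped-by V ✓
(N, A): N overlapped-by A ✓
(N, C): N overlapped-by C ✓
(N, G): N overlapped-by G ✓
(N, H): N overlapped-by H ✓
(W, C): W overlapped-by C ✓
(W, G): W overlapped-by G ✓
(W, N): W overlapped-by N ✓
Count: 17.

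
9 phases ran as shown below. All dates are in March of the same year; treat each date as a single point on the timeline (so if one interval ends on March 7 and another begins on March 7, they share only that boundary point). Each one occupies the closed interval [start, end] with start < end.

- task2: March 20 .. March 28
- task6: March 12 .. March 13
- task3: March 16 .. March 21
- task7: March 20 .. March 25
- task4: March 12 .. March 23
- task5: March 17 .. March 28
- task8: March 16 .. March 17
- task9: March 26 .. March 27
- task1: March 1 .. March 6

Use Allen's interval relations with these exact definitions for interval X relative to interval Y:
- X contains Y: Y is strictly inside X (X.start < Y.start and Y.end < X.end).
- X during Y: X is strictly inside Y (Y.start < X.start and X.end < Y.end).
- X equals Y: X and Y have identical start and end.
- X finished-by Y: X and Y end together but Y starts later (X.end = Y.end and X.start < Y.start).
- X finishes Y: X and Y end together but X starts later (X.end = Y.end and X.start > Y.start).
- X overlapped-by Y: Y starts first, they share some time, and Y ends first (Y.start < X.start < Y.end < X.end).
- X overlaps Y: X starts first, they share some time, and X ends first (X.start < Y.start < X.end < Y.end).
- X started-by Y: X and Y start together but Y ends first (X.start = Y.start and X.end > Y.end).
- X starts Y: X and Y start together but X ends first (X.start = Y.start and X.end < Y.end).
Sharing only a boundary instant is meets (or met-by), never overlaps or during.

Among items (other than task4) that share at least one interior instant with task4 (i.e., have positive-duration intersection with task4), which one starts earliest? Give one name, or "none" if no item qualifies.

Target task4 = [March 12, March 23].
task1 [March 1, March 6] → before → excluded.
task2 [March 20, March 28] → overlapped-by → candidate.
task3 [March 16, March 21] → during → candidate.
task5 [March 17, March 28] → overlapped-by → candidate.
task6 [March 12, March 13] → starts → candidate.
task7 [March 20, March 25] → overlapped-by → candidate.
task8 [March 16, March 17] → during → candidate.
task9 [March 26, March 27] → after → excluded.
Among candidates, earliest start is March 12 → task6.

task6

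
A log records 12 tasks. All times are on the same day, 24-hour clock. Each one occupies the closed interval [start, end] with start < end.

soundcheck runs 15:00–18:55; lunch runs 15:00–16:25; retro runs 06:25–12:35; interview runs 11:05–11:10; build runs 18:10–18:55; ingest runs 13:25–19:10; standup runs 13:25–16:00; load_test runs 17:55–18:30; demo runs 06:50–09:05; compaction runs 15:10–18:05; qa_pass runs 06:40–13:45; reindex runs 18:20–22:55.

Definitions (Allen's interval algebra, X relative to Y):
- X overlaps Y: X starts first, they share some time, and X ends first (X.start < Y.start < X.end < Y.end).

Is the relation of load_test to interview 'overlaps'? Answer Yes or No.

No

load_test = [17:55, 18:30], interview = [11:05, 11:10].
Actual relation of load_test to interview: after.
Asked whether 'overlaps' holds → No.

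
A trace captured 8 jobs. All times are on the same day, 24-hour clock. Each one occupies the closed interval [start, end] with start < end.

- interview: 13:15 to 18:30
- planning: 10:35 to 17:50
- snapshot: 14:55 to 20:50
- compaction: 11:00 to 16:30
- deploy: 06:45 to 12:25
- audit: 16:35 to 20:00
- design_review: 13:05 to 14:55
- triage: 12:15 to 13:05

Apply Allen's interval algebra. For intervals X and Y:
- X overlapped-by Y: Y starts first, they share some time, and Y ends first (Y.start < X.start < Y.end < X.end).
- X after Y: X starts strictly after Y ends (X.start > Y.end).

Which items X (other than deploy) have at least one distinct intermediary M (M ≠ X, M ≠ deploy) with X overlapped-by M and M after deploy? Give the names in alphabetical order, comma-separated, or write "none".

audit, interview, snapshot

Target deploy = [06:45, 12:25].
Intermediaries M with M after deploy: audit, design_review, interview, snapshot.
Via audit — items with X overlapped-by audit: none.
Via design_review — items with X overlapped-by design_review: interview.
Via interview — items with X overlapped-by interview: audit, snapshot.
Via snapshot — items with X overlapped-by snapshot: none.
Union: audit, interview, snapshot.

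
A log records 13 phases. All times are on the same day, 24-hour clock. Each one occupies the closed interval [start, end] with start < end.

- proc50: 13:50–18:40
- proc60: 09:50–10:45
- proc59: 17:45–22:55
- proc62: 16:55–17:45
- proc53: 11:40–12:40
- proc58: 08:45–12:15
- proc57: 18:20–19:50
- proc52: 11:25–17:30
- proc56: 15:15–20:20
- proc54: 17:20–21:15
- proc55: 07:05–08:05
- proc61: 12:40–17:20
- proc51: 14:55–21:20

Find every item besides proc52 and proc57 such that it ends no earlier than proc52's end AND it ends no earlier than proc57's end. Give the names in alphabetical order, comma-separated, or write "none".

proc51, proc54, proc56, proc59

Conditions: its end is no earlier than proc52's end (X.end >= 17:30) AND its end is no earlier than proc57's end (X.end >= 19:50).
proc50: end 18:40 >= 17:30? ✓; end 18:40 >= 19:50? ✗ → no.
proc51: end 21:20 >= 17:30? ✓; end 21:20 >= 19:50? ✓ → yes.
proc53: end 12:40 >= 17:30? ✗; end 12:40 >= 19:50? ✗ → no.
proc54: end 21:15 >= 17:30? ✓; end 21:15 >= 19:50? ✓ → yes.
proc55: end 08:05 >= 17:30? ✗; end 08:05 >= 19:50? ✗ → no.
proc56: end 20:20 >= 17:30? ✓; end 20:20 >= 19:50? ✓ → yes.
proc58: end 12:15 >= 17:30? ✗; end 12:15 >= 19:50? ✗ → no.
proc59: end 22:55 >= 17:30? ✓; end 22:55 >= 19:50? ✓ → yes.
proc60: end 10:45 >= 17:30? ✗; end 10:45 >= 19:50? ✗ → no.
proc61: end 17:20 >= 17:30? ✗; end 17:20 >= 19:50? ✗ → no.
proc62: end 17:45 >= 17:30? ✓; end 17:45 >= 19:50? ✗ → no.
Result: proc51, proc54, proc56, proc59.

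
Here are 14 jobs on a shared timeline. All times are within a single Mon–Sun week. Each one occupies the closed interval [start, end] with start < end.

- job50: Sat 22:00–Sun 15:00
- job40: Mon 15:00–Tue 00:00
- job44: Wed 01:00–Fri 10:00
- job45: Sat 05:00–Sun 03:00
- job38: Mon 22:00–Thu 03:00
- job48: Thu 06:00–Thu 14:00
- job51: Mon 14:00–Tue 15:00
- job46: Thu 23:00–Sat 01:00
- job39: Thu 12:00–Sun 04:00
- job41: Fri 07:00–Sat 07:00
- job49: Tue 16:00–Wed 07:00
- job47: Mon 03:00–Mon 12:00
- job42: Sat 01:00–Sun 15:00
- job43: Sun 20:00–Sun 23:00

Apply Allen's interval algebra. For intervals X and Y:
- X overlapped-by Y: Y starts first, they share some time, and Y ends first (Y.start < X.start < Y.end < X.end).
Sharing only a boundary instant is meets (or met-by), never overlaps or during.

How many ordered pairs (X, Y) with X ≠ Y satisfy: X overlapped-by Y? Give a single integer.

Checking all 182 ordered pairs for relation 'overlapped-by'; matching pairs in alphabetical order:
(job38, job40): job38 overlapped-by job40 ✓
(job38, job51): job38 overlapped-by job51 ✓
(job39, job44): job39 overlapped-by job44 ✓
(job39, job48): job39 overlapped-by job48 ✓
(job41, job44): job41 overlapped-by job44 ✓
(job41, job46): job41 overlapped-by job46 ✓
(job42, job39): job42 overlapped-by job39 ✓
(job42, job41): job42 overlapped-by job41 ✓
(job44, job38): job44 overlapped-by job38 ✓
(job44, job49): job44 overlapped-by job49 ✓
(job45, job41): job45 overlapped-by job41 ✓
(job46, job44): job46 overlapped-by job44 ✓
(job50, job39): job50 overlapped-by job39 ✓
(job50, job45): job50 overlapped-by job45 ✓
Count: 14.

14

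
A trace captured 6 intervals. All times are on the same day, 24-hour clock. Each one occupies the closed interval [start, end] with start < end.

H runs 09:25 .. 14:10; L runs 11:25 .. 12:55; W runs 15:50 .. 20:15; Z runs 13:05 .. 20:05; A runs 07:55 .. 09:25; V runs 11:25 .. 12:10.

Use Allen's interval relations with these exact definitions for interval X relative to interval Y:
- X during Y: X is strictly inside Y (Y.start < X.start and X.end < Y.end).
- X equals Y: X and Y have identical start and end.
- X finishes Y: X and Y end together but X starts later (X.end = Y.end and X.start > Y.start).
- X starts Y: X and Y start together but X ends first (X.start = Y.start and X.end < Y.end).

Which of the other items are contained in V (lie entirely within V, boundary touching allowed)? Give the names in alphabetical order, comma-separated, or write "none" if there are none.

none

Target V = [11:25, 12:10].
A [07:55, 09:25] → before → no.
H [09:25, 14:10] → contains → no.
L [11:25, 12:55] → started-by → no.
W [15:50, 20:15] → after → no.
Z [13:05, 20:05] → after → no.
Result: none.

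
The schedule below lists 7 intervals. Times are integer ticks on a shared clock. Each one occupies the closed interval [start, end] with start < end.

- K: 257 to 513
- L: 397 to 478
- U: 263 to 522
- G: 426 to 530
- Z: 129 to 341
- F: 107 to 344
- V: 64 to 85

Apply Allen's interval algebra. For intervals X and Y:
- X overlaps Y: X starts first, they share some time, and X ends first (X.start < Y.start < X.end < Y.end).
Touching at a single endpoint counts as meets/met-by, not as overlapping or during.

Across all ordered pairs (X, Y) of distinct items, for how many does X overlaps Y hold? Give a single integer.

Checking all 42 ordered pairs for relation 'overlaps'; matching pairs in alphabetical order:
(F, K): F overlaps K ✓
(F, U): F overlaps U ✓
(K, G): K overlaps G ✓
(K, U): K overlaps U ✓
(L, G): L overlaps G ✓
(U, G): U overlaps G ✓
(Z, K): Z overlaps K ✓
(Z, U): Z overlaps U ✓
Count: 8.

8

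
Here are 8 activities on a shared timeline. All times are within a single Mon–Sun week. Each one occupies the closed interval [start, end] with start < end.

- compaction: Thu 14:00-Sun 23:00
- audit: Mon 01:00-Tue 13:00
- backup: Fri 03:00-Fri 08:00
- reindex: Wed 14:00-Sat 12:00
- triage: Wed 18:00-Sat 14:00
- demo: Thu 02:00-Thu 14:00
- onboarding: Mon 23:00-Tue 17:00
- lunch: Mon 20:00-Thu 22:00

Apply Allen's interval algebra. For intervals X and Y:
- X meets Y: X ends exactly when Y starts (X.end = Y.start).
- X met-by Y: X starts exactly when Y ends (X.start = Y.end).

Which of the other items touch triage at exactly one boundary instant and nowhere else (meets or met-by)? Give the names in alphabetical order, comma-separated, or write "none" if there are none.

Target triage = [Wed 18:00, Sat 14:00].
audit [Mon 01:00, Tue 13:00] → before → no.
backup [Fri 03:00, Fri 08:00] → during → no.
compaction [Thu 14:00, Sun 23:00] → overlapped-by → no.
demo [Thu 02:00, Thu 14:00] → during → no.
lunch [Mon 20:00, Thu 22:00] → overlaps → no.
onboarding [Mon 23:00, Tue 17:00] → before → no.
reindex [Wed 14:00, Sat 12:00] → overlaps → no.
Result: none.

none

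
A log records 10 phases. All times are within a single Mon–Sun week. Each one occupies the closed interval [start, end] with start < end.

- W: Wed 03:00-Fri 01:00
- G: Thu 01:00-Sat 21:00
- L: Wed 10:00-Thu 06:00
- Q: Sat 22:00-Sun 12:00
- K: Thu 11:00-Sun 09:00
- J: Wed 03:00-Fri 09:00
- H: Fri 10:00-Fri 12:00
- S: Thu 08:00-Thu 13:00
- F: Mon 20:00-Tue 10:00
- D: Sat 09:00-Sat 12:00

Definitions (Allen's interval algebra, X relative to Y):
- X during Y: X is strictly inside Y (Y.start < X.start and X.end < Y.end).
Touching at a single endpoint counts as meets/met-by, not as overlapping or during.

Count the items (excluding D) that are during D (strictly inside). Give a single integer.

Target D = [Sat 09:00, Sat 12:00].
F [Mon 20:00, Tue 10:00] → before → no.
G [Thu 01:00, Sat 21:00] → contains → no.
H [Fri 10:00, Fri 12:00] → before → no.
J [Wed 03:00, Fri 09:00] → before → no.
K [Thu 11:00, Sun 09:00] → contains → no.
L [Wed 10:00, Thu 06:00] → before → no.
Q [Sat 22:00, Sun 12:00] → after → no.
S [Thu 08:00, Thu 13:00] → before → no.
W [Wed 03:00, Fri 01:00] → before → no.
Total: 0.

0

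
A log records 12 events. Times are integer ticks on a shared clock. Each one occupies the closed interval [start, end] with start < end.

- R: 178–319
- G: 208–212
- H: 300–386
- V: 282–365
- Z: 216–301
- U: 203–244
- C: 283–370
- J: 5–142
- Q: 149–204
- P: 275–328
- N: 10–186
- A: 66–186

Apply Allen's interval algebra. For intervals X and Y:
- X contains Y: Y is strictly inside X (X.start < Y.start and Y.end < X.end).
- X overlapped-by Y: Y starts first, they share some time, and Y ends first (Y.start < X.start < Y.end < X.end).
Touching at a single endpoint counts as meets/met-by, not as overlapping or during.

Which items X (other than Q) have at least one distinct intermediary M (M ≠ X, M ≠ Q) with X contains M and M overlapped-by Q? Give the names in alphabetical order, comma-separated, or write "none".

R

Target Q = [149, 204].
Intermediaries M with M overlapped-by Q: R, U.
Via R — items with X contains R: none.
Via U — items with X contains U: R.
Union: R.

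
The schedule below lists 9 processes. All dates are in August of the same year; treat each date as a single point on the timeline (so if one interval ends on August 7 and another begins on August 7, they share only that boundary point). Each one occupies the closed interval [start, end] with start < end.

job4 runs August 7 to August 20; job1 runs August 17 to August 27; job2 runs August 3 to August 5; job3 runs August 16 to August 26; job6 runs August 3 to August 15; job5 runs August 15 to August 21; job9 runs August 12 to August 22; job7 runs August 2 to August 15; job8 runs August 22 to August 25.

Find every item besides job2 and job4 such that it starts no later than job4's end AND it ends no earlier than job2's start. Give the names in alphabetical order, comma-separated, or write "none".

Conditions: its start is no later than job4's end (X.start <= August 20) AND its end is no earlier than job2's start (X.end >= August 3).
job1: start August 17 <= August 20? ✓; end August 27 >= August 3? ✓ → yes.
job3: start August 16 <= August 20? ✓; end August 26 >= August 3? ✓ → yes.
job5: start August 15 <= August 20? ✓; end August 21 >= August 3? ✓ → yes.
job6: start August 3 <= August 20? ✓; end August 15 >= August 3? ✓ → yes.
job7: start August 2 <= August 20? ✓; end August 15 >= August 3? ✓ → yes.
job8: start August 22 <= August 20? ✗; end August 25 >= August 3? ✓ → no.
job9: start August 12 <= August 20? ✓; end August 22 >= August 3? ✓ → yes.
Result: job1, job3, job5, job6, job7, job9.

job1, job3, job5, job6, job7, job9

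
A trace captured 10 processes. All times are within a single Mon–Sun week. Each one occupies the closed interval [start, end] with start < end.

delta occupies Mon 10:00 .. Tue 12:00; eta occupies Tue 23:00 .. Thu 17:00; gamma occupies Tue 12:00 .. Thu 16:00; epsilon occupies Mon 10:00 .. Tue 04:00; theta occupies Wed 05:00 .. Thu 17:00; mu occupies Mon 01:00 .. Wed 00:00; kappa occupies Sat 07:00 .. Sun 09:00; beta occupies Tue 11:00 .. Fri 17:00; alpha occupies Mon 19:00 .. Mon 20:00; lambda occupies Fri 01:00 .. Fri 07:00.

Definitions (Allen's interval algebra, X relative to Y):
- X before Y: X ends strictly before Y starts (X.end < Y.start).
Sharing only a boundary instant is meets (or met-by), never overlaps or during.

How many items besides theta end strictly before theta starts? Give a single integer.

Target theta = [Wed 05:00, Thu 17:00].
alpha [Mon 19:00, Mon 20:00] → before → counts.
beta [Tue 11:00, Fri 17:00] → contains → no.
delta [Mon 10:00, Tue 12:00] → before → counts.
epsilon [Mon 10:00, Tue 04:00] → before → counts.
eta [Tue 23:00, Thu 17:00] → finished-by → no.
gamma [Tue 12:00, Thu 16:00] → overlaps → no.
kappa [Sat 07:00, Sun 09:00] → after → no.
lambda [Fri 01:00, Fri 07:00] → after → no.
mu [Mon 01:00, Wed 00:00] → before → counts.
Total: 4.

4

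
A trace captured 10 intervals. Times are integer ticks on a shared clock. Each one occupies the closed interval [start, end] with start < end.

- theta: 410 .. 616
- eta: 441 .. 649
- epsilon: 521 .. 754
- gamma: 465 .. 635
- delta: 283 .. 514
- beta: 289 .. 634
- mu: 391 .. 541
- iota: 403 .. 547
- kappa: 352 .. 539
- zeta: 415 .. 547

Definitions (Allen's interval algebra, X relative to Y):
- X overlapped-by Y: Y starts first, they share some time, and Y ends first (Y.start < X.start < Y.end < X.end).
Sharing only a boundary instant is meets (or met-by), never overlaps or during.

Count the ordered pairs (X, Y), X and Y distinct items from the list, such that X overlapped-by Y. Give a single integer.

36

Checking all 90 ordered pairs for relation 'overlapped-by'; matching pairs in alphabetical order:
(beta, delta): beta overlapped-by delta ✓
(epsilon, beta): epsilon overlapped-by beta ✓
(epsilon, eta): epsilon overlapped-by eta ✓
(epsilon, gamma): epsilon overlapped-by gamma ✓
(epsilon, iota): epsilon overlapped-by iota ✓
(epsilon, kappa): epsilon overlapped-by kappa ✓
(epsilon, mu): epsilon overlapped-by mu ✓
(epsilon, theta): epsilon overlapped-by theta ✓
(epsilon, zeta): epsilon overlapped-by zeta ✓
(eta, beta): eta overlapped-by beta ✓
(eta, delta): eta overlapped-by delta ✓
(eta, iota): eta overlapped-by iota ✓
(eta, kappa): eta overlapped-by kappa ✓
(eta, mu): eta overlapped-by mu ✓
(eta, theta): eta overlapped-by theta ✓
(eta, zeta): eta overlapped-by zeta ✓
(gamma, beta): gamma overlapped-by beta ✓
(gamma, delta): gamma overlapped-by delta ✓
(gamma, iota): gamma overlapped-by iota ✓
(gamma, kappa): gamma overlapped-by kappa ✓
(gamma, mu): gamma overlapped-by mu ✓
(gamma, theta): gamma overlapped-by theta ✓
(gamma, zeta): gamma overlapped-by zeta ✓
(iota, delta): iota overlapped-by delta ✓
... plus 12 further pairs not listed.
Count: 36.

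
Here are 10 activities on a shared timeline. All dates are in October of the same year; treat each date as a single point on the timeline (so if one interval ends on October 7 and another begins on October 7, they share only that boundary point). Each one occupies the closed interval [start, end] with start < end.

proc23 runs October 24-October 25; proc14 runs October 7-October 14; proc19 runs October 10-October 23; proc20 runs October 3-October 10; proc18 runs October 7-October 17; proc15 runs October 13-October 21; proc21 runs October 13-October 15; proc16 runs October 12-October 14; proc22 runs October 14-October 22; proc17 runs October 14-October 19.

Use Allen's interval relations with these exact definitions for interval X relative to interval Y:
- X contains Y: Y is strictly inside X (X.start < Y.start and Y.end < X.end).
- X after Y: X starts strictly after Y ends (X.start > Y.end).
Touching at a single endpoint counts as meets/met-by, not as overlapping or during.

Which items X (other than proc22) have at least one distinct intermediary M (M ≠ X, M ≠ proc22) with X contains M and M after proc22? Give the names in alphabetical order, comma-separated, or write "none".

none

Target proc22 = [October 14, October 22].
Intermediaries M with M after proc22: proc23.
Via proc23 — items with X contains proc23: none.
Union: none.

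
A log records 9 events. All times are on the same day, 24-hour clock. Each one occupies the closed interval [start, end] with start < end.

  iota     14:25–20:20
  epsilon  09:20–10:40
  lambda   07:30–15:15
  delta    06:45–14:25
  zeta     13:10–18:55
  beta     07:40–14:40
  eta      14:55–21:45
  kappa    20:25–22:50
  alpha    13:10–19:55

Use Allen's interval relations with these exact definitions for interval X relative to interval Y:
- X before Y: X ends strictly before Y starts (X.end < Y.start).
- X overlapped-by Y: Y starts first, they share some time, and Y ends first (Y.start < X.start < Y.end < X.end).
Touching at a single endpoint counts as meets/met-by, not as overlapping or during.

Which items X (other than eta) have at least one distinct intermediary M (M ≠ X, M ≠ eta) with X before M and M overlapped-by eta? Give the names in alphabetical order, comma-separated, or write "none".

Target eta = [14:55, 21:45].
Intermediaries M with M overlapped-by eta: kappa.
Via kappa — items with X before kappa: alpha, beta, delta, epsilon, iota, lambda, zeta.
Union: alpha, beta, delta, epsilon, iota, lambda, zeta.

alpha, beta, delta, epsilon, iota, lambda, zeta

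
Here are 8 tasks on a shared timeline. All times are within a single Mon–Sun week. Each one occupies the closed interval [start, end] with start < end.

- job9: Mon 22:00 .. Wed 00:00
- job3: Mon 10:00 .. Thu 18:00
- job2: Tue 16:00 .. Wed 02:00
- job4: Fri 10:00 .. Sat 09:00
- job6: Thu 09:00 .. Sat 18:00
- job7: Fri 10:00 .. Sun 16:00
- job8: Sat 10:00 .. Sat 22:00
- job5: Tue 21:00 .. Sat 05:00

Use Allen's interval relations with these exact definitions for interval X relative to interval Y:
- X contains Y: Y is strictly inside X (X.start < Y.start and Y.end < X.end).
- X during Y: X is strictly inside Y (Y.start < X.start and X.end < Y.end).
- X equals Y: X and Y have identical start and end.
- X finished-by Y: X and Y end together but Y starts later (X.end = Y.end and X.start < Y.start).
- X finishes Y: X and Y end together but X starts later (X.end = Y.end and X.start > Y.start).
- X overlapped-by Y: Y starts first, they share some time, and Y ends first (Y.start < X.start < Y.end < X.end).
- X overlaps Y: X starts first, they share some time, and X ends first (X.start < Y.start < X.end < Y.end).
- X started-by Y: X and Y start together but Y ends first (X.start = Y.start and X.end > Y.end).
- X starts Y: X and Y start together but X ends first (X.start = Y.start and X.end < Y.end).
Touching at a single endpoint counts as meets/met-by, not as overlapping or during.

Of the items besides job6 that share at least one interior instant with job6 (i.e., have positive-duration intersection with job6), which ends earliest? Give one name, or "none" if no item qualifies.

Target job6 = [Thu 09:00, Sat 18:00].
job2 [Tue 16:00, Wed 02:00] → before → excluded.
job3 [Mon 10:00, Thu 18:00] → overlaps → candidate.
job4 [Fri 10:00, Sat 09:00] → during → candidate.
job5 [Tue 21:00, Sat 05:00] → overlaps → candidate.
job7 [Fri 10:00, Sun 16:00] → overlapped-by → candidate.
job8 [Sat 10:00, Sat 22:00] → overlapped-by → candidate.
job9 [Mon 22:00, Wed 00:00] → before → excluded.
Among candidates, earliest end is Thu 18:00 → job3.

job3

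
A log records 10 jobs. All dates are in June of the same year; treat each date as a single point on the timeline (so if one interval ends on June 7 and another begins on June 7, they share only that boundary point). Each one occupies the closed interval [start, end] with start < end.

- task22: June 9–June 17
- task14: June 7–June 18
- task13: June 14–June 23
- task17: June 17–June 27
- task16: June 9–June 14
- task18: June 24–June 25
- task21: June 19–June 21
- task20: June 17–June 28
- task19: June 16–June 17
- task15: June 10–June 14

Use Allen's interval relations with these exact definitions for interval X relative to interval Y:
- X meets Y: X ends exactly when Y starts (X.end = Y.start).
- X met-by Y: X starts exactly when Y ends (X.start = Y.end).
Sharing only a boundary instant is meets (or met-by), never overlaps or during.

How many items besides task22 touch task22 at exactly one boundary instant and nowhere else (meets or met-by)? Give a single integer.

2

Target task22 = [June 9, June 17].
task13 [June 14, June 23] → overlapped-by → no.
task14 [June 7, June 18] → contains → no.
task15 [June 10, June 14] → during → no.
task16 [June 9, June 14] → starts → no.
task17 [June 17, June 27] → met-by → counts.
task18 [June 24, June 25] → after → no.
task19 [June 16, June 17] → finishes → no.
task20 [June 17, June 28] → met-by → counts.
task21 [June 19, June 21] → after → no.
Total: 2.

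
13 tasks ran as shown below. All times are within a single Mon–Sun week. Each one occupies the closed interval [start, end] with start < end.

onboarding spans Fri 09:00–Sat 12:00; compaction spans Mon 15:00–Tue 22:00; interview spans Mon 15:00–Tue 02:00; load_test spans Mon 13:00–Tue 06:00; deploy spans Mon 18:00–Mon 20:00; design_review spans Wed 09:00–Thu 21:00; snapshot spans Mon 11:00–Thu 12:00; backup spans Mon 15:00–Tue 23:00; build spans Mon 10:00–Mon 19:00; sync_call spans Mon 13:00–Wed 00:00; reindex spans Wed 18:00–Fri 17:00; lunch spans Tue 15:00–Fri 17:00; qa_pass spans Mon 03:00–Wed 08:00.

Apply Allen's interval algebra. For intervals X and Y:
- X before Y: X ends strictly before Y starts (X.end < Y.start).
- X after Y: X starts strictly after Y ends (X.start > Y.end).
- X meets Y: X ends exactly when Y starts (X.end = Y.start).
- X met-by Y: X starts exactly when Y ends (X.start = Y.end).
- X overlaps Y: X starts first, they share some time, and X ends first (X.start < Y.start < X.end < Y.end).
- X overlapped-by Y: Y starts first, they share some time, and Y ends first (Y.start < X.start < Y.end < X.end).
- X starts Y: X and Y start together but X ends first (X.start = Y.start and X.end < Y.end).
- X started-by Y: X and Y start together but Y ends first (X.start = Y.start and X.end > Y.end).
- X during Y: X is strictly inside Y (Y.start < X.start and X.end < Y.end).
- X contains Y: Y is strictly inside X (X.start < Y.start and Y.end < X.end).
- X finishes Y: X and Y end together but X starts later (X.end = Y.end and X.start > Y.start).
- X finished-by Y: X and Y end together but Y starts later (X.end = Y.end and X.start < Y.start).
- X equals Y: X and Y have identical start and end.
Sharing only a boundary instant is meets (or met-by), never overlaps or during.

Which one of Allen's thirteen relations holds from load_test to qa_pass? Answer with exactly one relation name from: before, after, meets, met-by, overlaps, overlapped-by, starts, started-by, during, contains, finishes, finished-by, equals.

during

load_test = [Mon 13:00, Tue 06:00]; qa_pass = [Mon 03:00, Wed 08:00].
Compare endpoints: load_test.start > qa_pass.start, load_test.start < qa_pass.end, load_test.end > qa_pass.start, load_test.end < qa_pass.end.
That pattern is 'during'.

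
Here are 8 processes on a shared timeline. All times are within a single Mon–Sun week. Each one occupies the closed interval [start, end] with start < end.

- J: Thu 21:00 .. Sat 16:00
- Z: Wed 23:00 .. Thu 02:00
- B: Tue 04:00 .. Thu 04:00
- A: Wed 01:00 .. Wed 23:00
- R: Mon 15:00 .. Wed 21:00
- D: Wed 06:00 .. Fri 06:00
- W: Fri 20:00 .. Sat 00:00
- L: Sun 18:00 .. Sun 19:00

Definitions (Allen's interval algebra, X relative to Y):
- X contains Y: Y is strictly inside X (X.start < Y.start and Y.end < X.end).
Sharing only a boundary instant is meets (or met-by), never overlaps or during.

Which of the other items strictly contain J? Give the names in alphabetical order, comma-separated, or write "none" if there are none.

Target J = [Thu 21:00, Sat 16:00].
A [Wed 01:00, Wed 23:00] → before → no.
B [Tue 04:00, Thu 04:00] → before → no.
D [Wed 06:00, Fri 06:00] → overlaps → no.
L [Sun 18:00, Sun 19:00] → after → no.
R [Mon 15:00, Wed 21:00] → before → no.
W [Fri 20:00, Sat 00:00] → during → no.
Z [Wed 23:00, Thu 02:00] → before → no.
Result: none.

none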